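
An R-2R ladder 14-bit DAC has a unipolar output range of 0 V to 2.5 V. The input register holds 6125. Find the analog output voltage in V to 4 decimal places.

LSB = 2.5 V / 2^14 = 152.59 µV.
V_out = 0 + 6125 × 0.000152588 V = 0.934601 V.

0.9346 V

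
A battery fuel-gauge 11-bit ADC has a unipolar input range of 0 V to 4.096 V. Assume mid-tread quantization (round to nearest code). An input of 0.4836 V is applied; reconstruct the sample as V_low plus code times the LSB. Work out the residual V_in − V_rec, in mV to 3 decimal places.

LSB = 4.096/2^11 = 2.000 mV.
(V_in − V_low)/LSB = (0.4836 − 0)/0.002 = 241.8000 → code 242 (round).
Reconstructed: 0.484 V.
Difference: -0.0004 V → -0.400 mV.

-0.400 mV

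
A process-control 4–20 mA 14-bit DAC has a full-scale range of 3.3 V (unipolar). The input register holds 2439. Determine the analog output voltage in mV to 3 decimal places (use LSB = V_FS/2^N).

491.254 mV

LSB = 3.3 V / 2^14 = 201.42 µV.
V_out = 0 + 2439 × 0.000201416 V = 0.491254 V.
= 491.254 mV.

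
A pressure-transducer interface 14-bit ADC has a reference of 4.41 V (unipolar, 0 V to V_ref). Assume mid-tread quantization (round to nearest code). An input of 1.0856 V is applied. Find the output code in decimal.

code 4033

Full-scale span = 4.41 V; LSB = 4.41/2^14 = 269.17 µV.
Input sits at 4033.213 steps above V_low.
Round → code 4033.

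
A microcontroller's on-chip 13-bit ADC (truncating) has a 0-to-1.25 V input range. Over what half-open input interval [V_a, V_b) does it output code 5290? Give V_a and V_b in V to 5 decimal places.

[0.80719 V, 0.80734 V)

LSB = 1.25/2^13 = 152.59 µV.
V_a = V_low + 5290·LSB = 0.80719 V; V_b = V_low + 5291·LSB = 0.807343 V.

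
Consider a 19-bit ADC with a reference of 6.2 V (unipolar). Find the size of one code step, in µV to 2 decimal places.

11.83 µV

Full-scale span = 6.2 V.
LSB = 6.2 / 2^19 = 6.2 / 524288 = 1.18256e-05 V = 11.83 µV.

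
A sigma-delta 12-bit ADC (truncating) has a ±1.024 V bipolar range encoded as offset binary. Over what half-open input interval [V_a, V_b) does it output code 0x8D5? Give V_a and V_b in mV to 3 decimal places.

LSB = 2.048/2^12 = 0.500 mV.
Code 0x8D5 = 2261 decimal.
V_a = V_low + 2261·LSB = 0.1065 V; V_b = V_low + 2262·LSB = 0.107 V.

[106.500 mV, 107.000 mV)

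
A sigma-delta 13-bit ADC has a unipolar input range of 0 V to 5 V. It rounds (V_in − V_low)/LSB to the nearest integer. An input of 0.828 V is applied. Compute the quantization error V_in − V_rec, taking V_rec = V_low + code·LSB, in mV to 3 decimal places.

Step size: 5 V ÷ 2^13 = 0.610 mV.
Scaled input = 1356.5952 LSBs, so code = 1357.
Code 1357 maps back to 0 + 1357×0.000610352 V = 0.82824707 V.
Error = 0.828 − 0.82824707 = -0.00024707 V = -0.247 mV.

-0.247 mV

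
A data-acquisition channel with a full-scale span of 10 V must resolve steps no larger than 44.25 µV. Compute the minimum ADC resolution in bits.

18 bits

Number of steps required ≥ 10 V / 44.25 µV = 225988.70.
Need 2^N ≥ 225988.70; 2^17 = 131072, 2^18 = 262144.
Minimum N = 18.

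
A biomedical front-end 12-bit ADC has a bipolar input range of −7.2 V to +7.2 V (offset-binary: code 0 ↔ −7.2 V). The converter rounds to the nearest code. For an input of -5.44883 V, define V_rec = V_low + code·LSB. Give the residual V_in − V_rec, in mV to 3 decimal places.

0.389 mV

LSB = 14.4/2^12 = 3.516 mV.
(-5.44883 − (−7.2))/0.00351563 = 498.1106; round gives code 498.
Reconstructed: -5.4492188 V.
Difference: 0.00038875 V → 0.389 mV.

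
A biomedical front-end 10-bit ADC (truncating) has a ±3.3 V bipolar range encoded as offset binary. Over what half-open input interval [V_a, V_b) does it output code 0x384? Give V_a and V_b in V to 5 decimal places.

[2.50078 V, 2.50723 V)

LSB = 6.6/2^10 = 6.445 mV.
Code 0x384 = 900 decimal.
V_a = V_low + 900·LSB = 2.50078 V; V_b = V_low + 901·LSB = 2.50723 V.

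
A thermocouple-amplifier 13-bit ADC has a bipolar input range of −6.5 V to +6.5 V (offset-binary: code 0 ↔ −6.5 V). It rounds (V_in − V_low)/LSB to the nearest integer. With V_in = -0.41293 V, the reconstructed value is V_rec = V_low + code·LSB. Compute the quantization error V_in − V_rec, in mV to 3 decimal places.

-0.332 mV

LSB = 13/2^13 = 1.587 mV.
(-0.41293 − (−6.5))/0.00158691 = 3835.7906; round gives code 3836.
Code 3836 maps back to (−6.5) + 3836×0.00158691 V = -0.41259766 V.
Difference: -0.000332344 V → -0.332 mV.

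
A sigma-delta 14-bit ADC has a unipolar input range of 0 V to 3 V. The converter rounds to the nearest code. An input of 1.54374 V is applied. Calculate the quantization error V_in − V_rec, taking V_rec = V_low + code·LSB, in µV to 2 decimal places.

-22.21 µV

LSB = 3/2^14 = 183.11 µV.
Scaled input = 8430.8787 LSBs, so code = 8431.
Reconstructed: 1.5437622 V.
Error = 1.54374 − 1.5437622 = -2.2207e-05 V = -22.21 µV.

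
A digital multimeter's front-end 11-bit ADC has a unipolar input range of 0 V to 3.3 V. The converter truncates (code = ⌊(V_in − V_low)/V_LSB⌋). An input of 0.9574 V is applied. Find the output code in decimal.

With 2048 levels over 3.3 V, one step is 1.611 mV.
(0.9574 − 0) / 0.00161133 = 594.168 LSBs.
Floor → code 594.

code 594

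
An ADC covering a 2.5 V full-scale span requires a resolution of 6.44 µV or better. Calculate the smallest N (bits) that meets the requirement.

19 bits

Number of steps required ≥ 2.5 V / 6.44 µV = 388198.76.
Need 2^N ≥ 388198.76; 2^18 = 262144, 2^19 = 524288.
Minimum N = 19.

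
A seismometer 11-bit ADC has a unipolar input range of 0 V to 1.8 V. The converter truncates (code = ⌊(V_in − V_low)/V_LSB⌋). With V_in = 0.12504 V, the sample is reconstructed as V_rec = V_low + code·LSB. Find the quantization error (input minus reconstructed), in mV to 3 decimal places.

One LSB is 1.8 V / 2048 = 0.879 mV.
(V_in − V_low)/LSB = (0.12504 − 0)/0.000878906 = 142.2677 → code 142 (floor).
Reconstructed: 0.12480469 V.
Error = 0.12504 − 0.12480469 = 0.000235313 V = 0.235 mV.

0.235 mV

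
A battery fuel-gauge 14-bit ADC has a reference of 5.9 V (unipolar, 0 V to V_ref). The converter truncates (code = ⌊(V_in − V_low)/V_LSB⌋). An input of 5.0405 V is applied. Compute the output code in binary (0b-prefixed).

code 0b11011010101101 (decimal 13997)

LSB = 5.9 V / 16384 = 360.11 µV.
(V_in − V_low)/LSB = (5.0405 − 0) / 0.000360107 = 13997.212.
⌊·⌋(13997.212) = 13997.
In binary (0b-prefixed): 0b11011010101101.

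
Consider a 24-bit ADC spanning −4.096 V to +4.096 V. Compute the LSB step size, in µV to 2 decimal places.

0.49 µV

Full-scale span = 8.192 V.
LSB = 8.192 / 2^24 = 8.192 / 16777216 = 4.88281e-07 V = 0.49 µV.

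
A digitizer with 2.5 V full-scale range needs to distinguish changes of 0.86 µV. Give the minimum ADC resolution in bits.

22 bits

Number of steps required ≥ 2.5 V / 0.86 µV = 2906976.74.
Need 2^N ≥ 2906976.74; 2^21 = 2097152, 2^22 = 4194304.
Minimum N = 22.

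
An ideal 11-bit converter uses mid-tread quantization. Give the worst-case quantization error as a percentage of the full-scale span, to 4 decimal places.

0.0244 %

Rounding → worst-case error = ½ LSB = V_FS/2^12, so 100/4096 = 0.0244141 % of full scale.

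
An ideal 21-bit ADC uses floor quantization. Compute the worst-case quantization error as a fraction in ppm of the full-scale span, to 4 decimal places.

0.4768 ppm

Truncating → worst-case error = 1 LSB = V_FS/2^21, so 1e+06/2097152 = 0.476837 ppm of full scale.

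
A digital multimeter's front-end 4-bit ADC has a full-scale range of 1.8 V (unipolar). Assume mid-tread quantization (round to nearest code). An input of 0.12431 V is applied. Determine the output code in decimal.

code 1

LSB = 1.8 V / 16 = 112.500 mV.
(V_in − V_low)/LSB = (0.12431 − 0) / 0.1125 = 1.105.
So the output code is 1.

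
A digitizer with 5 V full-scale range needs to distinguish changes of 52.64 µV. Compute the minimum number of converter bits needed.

Number of steps required ≥ 5 V / 52.64 µV = 94984.80.
Need 2^N ≥ 94984.80; 2^16 = 65536, 2^17 = 131072.
Minimum N = 17.

17 bits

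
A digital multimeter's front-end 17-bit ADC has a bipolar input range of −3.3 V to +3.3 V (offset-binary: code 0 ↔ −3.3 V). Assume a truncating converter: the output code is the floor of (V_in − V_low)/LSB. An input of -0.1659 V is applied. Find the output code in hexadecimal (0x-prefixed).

With 131072 levels over 6.6 V, one step is 50.35 µV.
Input sits at 62241.327 steps above V_low.
Floor → code 62241.
In hexadecimal (0x-prefixed): 0xF321.

code 0xF321 (decimal 62241)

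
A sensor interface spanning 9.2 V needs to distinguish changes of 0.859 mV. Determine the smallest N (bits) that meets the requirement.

Number of steps required ≥ 9.2 V / 0.859 mV = 10710.13.
Need 2^N ≥ 10710.13; 2^13 = 8192, 2^14 = 16384.
Minimum N = 14.

14 bits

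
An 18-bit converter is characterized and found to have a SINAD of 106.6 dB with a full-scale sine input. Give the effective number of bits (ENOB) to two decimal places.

17.42 bits

ENOB = (SINAD − 1.76) / 6.02 = (106.6 − 1.76)/6.02 = 17.415.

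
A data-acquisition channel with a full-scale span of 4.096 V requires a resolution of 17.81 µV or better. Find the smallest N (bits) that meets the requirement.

Number of steps required ≥ 4.096 V / 17.81 µV = 229983.16.
Need 2^N ≥ 229983.16; 2^17 = 131072, 2^18 = 262144.
Minimum N = 18.

18 bits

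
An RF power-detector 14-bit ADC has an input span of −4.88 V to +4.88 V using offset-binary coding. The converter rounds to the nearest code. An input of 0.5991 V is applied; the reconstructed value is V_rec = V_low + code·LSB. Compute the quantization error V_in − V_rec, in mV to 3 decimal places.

-0.177 mV

LSB = 9.76/2^14 = 0.596 mV.
(V_in − V_low)/LSB = (0.5991 − (−4.88))/0.000595703 = 9197.7023 → code 9198 (round).
Code 9198 maps back to (−4.88) + 9198×0.000595703 V = 0.59927734 V.
V_in − V_rec = -0.000177344 V = -0.177 mV.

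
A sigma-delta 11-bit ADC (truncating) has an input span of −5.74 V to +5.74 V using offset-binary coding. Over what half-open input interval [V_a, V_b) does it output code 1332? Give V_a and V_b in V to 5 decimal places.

[1.72648 V, 1.73209 V)

LSB = 11.48/2^11 = 5.605 mV.
V_a = V_low + 1332·LSB = 1.72648 V; V_b = V_low + 1333·LSB = 1.73209 V.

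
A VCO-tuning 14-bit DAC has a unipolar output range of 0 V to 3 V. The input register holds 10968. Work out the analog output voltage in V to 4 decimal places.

LSB = 3 V / 2^14 = 183.11 µV.
V_out = 0 + 10968 × 0.000183105 V = 2.0083 V.

2.0083 V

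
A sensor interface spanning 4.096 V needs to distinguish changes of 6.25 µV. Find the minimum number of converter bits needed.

Number of steps required ≥ 4.096 V / 6.25 µV = 655360.00.
Need 2^N ≥ 655360.00; 2^19 = 524288, 2^20 = 1048576.
Minimum N = 20.

20 bits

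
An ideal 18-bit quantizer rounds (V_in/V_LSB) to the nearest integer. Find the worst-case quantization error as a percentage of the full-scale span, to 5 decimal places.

Rounding → worst-case error = ½ LSB = V_FS/2^19, so 100/524288 = 0.000190735 % of full scale.

0.00019 %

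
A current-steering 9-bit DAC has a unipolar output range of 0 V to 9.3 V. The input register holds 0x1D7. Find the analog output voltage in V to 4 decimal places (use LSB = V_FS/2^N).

LSB = 9.3 V / 2^9 = 18.164 mV.
Code 0x1D7 = 471 decimal.
V_out = 0 + 471 × 0.0181641 V = 8.55527 V.

8.5553 V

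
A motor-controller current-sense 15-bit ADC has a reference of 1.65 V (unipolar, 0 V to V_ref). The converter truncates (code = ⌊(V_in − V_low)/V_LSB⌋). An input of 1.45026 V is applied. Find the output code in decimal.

code 28801

Full-scale span = 1.65 V; LSB = 1.65/2^15 = 50.35 µV.
(1.45026 − 0) / 5.0354e-05 = 28801.285 LSBs.
Floor → code 28801.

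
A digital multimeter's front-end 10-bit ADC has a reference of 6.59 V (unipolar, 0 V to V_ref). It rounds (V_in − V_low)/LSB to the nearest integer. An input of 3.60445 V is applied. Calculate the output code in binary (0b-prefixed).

code 0b1000110000 (decimal 560)

With 1024 levels over 6.59 V, one step is 6.436 mV.
Input sits at 560.084 steps above V_low.
round(560.084) = 560.
In binary (0b-prefixed): 0b1000110000.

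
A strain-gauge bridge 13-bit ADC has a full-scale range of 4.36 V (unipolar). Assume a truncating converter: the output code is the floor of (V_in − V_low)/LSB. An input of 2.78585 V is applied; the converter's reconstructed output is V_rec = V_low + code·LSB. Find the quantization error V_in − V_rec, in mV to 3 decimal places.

One LSB is 4.36 V / 8192 = 0.532 mV.
(V_in − V_low)/LSB = (2.78585 − 0)/0.000532227 = 5234.3310 → code 5234 (floor).
Code 5234 maps back to 0 + 5234×0.000532227 V = 2.7856738 V.
Difference: 0.000176172 V → 0.176 mV.

0.176 mV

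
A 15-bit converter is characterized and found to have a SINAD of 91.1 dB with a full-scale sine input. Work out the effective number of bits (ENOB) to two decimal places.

ENOB = (SINAD − 1.76) / 6.02 = (91.1 − 1.76)/6.02 = 14.841.

14.84 bits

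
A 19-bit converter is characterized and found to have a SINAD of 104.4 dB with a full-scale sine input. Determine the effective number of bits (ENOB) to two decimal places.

ENOB = (SINAD − 1.76) / 6.02 = (104.4 − 1.76)/6.02 = 17.050.

17.05 bits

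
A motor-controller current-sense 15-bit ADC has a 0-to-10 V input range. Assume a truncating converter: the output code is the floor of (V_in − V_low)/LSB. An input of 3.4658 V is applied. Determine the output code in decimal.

Full-scale span = 10 V; LSB = 10/2^15 = 305.18 µV.
Input sits at 11356.733 steps above V_low.
Floor → code 11356.

code 11356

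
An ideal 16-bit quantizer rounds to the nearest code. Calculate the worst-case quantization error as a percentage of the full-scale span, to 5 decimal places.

Rounding → worst-case error = ½ LSB = V_FS/2^17, so 100/131072 = 0.000762939 % of full scale.

0.00076 %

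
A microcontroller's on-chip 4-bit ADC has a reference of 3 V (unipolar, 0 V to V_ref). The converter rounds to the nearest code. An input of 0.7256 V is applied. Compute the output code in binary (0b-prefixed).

With 16 levels over 3 V, one step is 187.500 mV.
(V_in − V_low)/LSB = (0.7256 − 0) / 0.1875 = 3.870.
So the output code is 4.
In binary (0b-prefixed): 0b100.

code 0b100 (decimal 4)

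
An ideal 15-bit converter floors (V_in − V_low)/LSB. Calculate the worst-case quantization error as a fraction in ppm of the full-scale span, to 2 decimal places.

30.52 ppm

Truncating → worst-case error = 1 LSB = V_FS/2^15, so 1e+06/32768 = 30.5176 ppm of full scale.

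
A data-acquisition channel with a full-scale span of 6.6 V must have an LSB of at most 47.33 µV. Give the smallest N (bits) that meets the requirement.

18 bits

Number of steps required ≥ 6.6 V / 47.33 µV = 139446.44.
Need 2^N ≥ 139446.44; 2^17 = 131072, 2^18 = 262144.
Minimum N = 18.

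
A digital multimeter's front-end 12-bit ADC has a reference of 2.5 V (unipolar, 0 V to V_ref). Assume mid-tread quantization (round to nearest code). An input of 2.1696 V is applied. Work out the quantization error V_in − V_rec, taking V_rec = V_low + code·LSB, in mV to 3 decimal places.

-0.200 mV

One LSB is 2.5 V / 4096 = 0.610 mV.
(2.1696 − 0)/0.000610352 = 3554.6726; round gives code 3555.
V_rec = 0 + 3555·0.000610352 = 2.1697998 V.
V_in − V_rec = -0.000199805 V = -0.200 mV.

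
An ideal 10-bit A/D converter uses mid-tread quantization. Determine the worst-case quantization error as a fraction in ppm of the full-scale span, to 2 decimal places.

488.28 ppm

Rounding → worst-case error = ½ LSB = V_FS/2^11, so 1e+06/2048 = 488.281 ppm of full scale.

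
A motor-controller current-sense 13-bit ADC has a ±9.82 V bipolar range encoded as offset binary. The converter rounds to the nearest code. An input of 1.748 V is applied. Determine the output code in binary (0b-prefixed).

code 0b1001011011001 (decimal 4825)

With 8192 levels over 19.64 V, one step is 2.397 mV.
(1.748 − (−9.82)) / 0.00239746 = 4825.105 LSBs.
Round → code 4825.
In binary (0b-prefixed): 0b1001011011001.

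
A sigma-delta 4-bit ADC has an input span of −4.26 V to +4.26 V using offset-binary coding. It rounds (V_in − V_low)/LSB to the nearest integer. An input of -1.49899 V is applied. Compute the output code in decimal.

LSB = 8.52 V / 16 = 0.5325 V.
Input sits at 5.185 steps above V_low.
So the output code is 5.

code 5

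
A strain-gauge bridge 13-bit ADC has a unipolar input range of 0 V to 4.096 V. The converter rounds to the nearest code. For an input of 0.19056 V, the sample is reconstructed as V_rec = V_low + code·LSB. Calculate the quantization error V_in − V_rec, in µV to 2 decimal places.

Step size: 4.096 V ÷ 2^13 = 0.500 mV.
(V_in − V_low)/LSB = (0.19056 − 0)/0.0005 = 381.1200 → code 381 (round).
Reconstructed: 0.1905 V.
Difference: 6e-05 V → 60.00 µV.

60.00 µV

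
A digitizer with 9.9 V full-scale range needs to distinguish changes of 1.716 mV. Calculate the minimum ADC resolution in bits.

Number of steps required ≥ 9.9 V / 1.716 mV = 5769.23.
Need 2^N ≥ 5769.23; 2^12 = 4096, 2^13 = 8192.
Minimum N = 13.

13 bits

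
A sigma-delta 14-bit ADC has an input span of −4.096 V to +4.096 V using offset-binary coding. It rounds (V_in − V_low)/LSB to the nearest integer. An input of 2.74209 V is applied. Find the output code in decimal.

Full-scale span = 8.192 V; LSB = 8.192/2^14 = 0.500 mV.
(2.74209 − (−4.096)) / 0.0005 = 13676.180 LSBs.
round(13676.180) = 13676.

code 13676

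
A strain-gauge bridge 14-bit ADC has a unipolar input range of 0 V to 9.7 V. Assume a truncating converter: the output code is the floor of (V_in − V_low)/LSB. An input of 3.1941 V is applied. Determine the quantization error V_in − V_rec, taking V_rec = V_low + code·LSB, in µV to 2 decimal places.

38.72 µV

LSB = 9.7/2^14 = 0.592 mV.
(V_in − V_low)/LSB = (3.1941 − 0)/0.000592041 = 5395.0654 → code 5395 (floor).
V_rec = 0 + 5395·0.000592041 = 3.1940613 V.
Difference: 3.87207e-05 V → 38.72 µV.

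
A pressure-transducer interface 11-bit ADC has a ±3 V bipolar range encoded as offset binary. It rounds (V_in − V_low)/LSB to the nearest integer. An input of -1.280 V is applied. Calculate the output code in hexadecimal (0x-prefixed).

code 0x24B (decimal 587)

LSB = 6 V / 2048 = 2.930 mV.
Input sits at 587.093 steps above V_low.
Round → code 587.
In hexadecimal (0x-prefixed): 0x24B.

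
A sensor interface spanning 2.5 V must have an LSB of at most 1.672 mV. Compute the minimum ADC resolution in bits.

Number of steps required ≥ 2.5 V / 1.672 mV = 1495.22.
Need 2^N ≥ 1495.22; 2^10 = 1024, 2^11 = 2048.
Minimum N = 11.

11 bits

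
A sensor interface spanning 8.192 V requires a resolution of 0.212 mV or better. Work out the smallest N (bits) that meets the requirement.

16 bits

Number of steps required ≥ 8.192 V / 0.212 mV = 38641.51.
Need 2^N ≥ 38641.51; 2^15 = 32768, 2^16 = 65536.
Minimum N = 16.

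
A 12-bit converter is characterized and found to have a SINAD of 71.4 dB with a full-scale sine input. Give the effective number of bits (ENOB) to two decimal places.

ENOB = (SINAD − 1.76) / 6.02 = (71.4 − 1.76)/6.02 = 11.568.

11.57 bits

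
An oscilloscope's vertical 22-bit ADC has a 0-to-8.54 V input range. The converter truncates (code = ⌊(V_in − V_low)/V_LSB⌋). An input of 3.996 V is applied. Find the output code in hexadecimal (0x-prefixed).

code 0x1DF254 (decimal 1962580)

Full-scale span = 8.54 V; LSB = 8.54/2^22 = 2.04 µV.
(V_in − V_low)/LSB = (3.996 − 0) / 2.03609e-06 = 1962580.654.
Floor → code 1962580.
In hexadecimal (0x-prefixed): 0x1DF254.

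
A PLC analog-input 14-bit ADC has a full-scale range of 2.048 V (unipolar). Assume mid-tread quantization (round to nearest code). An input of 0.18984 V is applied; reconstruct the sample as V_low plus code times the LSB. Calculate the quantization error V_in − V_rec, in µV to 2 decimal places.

LSB = 2.048/2^14 = 125.00 µV.
(0.18984 − 0)/0.000125 = 1518.7200; round gives code 1519.
Reconstructed: 0.189875 V.
V_in − V_rec = -3.5e-05 V = -35.00 µV.

-35.00 µV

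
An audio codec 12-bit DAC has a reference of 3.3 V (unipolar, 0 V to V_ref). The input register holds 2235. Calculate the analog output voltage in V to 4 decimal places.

LSB = 3.3 V / 2^12 = 0.806 mV.
V_out = 0 + 2235 × 0.000805664 V = 1.80066 V.

1.8007 V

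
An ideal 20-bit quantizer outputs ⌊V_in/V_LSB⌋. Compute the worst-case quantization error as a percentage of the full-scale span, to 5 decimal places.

0.00010 %

Truncating → worst-case error = 1 LSB = V_FS/2^20, so 100/1048576 = 9.53674e-05 % of full scale.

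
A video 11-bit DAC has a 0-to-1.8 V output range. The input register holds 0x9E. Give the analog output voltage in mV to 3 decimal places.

138.867 mV

LSB = 1.8 V / 2^11 = 0.879 mV.
Code 0x9E = 158 decimal.
V_out = 0 + 158 × 0.000878906 V = 0.138867 V.
= 138.867 mV.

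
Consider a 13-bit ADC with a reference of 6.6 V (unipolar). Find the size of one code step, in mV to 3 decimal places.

Full-scale span = 6.6 V.
LSB = 6.6 / 2^13 = 6.6 / 8192 = 0.000805664 V = 0.806 mV.

0.806 mV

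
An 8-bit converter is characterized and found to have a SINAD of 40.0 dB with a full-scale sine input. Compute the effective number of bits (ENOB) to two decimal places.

6.35 bits

ENOB = (SINAD − 1.76) / 6.02 = (40.0 − 1.76)/6.02 = 6.352.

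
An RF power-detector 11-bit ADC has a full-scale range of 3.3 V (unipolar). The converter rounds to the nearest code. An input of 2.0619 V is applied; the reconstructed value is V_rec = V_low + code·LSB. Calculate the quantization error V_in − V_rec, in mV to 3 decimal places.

-0.600 mV

One LSB is 3.3 V / 2048 = 1.611 mV.
(2.0619 − 0)/0.00161133 = 1279.6276; round gives code 1280.
Code 1280 maps back to 0 + 1280×0.00161133 V = 2.0625 V.
Error = 2.0619 − 2.0625 = -0.0006 V = -0.600 mV.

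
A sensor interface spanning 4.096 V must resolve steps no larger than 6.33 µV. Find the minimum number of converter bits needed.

Number of steps required ≥ 4.096 V / 6.33 µV = 647077.41.
Need 2^N ≥ 647077.41; 2^19 = 524288, 2^20 = 1048576.
Minimum N = 20.

20 bits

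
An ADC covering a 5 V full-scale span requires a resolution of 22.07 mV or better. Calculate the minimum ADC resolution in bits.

Number of steps required ≥ 5 V / 22.07 mV = 226.55.
Need 2^N ≥ 226.55; 2^7 = 128, 2^8 = 256.
Minimum N = 8.

8 bits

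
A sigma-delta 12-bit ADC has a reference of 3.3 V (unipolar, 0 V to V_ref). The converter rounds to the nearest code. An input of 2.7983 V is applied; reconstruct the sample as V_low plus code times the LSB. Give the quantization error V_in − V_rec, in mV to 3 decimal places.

0.229 mV

One LSB is 3.3 V / 4096 = 0.806 mV.
(2.7983 − 0)/0.000805664 = 3473.2839; round gives code 3473.
V_rec = 0 + 3473·0.000805664 = 2.7980713 V.
V_in − V_rec = 0.000228711 V = 0.229 mV.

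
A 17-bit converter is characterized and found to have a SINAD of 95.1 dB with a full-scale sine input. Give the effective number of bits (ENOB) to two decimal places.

15.50 bits

ENOB = (SINAD − 1.76) / 6.02 = (95.1 − 1.76)/6.02 = 15.505.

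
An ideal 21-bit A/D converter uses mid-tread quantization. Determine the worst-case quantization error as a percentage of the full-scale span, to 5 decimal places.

0.00002 %

Rounding → worst-case error = ½ LSB = V_FS/2^22, so 100/4194304 = 2.38419e-05 % of full scale.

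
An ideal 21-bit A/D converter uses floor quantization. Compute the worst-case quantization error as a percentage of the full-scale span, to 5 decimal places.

0.00005 %

Truncating → worst-case error = 1 LSB = V_FS/2^21, so 100/2097152 = 4.76837e-05 % of full scale.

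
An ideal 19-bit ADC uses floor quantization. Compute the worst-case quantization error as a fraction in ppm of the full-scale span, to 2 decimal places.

Truncating → worst-case error = 1 LSB = V_FS/2^19, so 1e+06/524288 = 1.90735 ppm of full scale.

1.91 ppm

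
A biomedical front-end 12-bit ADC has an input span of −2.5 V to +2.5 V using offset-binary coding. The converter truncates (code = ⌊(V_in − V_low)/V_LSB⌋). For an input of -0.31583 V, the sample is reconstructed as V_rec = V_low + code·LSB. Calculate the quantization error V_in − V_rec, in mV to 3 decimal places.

0.332 mV

Step size: 5 V ÷ 2^12 = 1.221 mV.
Scaled input = 1789.2721 LSBs, so code = 1789.
Code 1789 maps back to (−2.5) + 1789×0.0012207 V = -0.31616211 V.
V_in − V_rec = 0.000332109 V = 0.332 mV.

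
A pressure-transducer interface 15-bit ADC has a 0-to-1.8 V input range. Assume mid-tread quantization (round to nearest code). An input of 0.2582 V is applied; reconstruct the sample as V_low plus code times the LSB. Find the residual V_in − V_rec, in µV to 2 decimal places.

LSB = 1.8/2^15 = 54.93 µV.
(0.2582 − 0)/5.49316e-05 = 4700.3876; round gives code 4700.
Reconstructed: 0.25817871 V.
Difference: 2.12891e-05 V → 21.29 µV.

21.29 µV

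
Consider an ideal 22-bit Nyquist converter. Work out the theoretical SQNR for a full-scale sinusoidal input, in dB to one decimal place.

134.2 dB

SNR ≈ 6.02·N + 1.76 dB = 6.02·22 + 1.76 = 134.20 dB.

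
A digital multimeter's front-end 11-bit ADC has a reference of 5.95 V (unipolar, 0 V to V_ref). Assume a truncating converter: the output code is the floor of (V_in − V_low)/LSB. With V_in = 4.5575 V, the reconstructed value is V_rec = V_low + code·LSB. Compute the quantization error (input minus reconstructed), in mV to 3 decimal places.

One LSB is 5.95 V / 2048 = 2.905 mV.
Scaled input = 1568.6992 LSBs, so code = 1568.
V_rec = 0 + 1568·0.00290527 = 4.5554688 V.
Error = 4.5575 − 4.5554688 = 0.00203125 V = 2.031 mV.

2.031 mV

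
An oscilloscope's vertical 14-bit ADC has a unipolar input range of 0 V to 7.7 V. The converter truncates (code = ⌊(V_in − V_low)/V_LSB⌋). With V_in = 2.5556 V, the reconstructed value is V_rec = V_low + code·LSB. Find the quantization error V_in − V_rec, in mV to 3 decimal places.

One LSB is 7.7 V / 16384 = 469.97 µV.
(2.5556 − 0)/0.000469971 = 5437.7858; ⌊·⌋ gives code 5437.
V_rec = 0 + 5437·0.000469971 = 2.5552307 V.
V_in − V_rec = 0.000369287 V = 0.369 mV.

0.369 mV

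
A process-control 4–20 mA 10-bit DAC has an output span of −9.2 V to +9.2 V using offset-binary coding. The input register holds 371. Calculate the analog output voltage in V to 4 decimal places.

LSB = 18.4 V / 2^10 = 17.969 mV.
V_out = (−9.2) + 371 × 0.0179687 V = -2.53359 V.

-2.5336 V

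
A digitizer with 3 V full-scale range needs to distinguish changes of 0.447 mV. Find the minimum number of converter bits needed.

13 bits

Number of steps required ≥ 3 V / 0.447 mV = 6711.41.
Need 2^N ≥ 6711.41; 2^12 = 4096, 2^13 = 8192.
Minimum N = 13.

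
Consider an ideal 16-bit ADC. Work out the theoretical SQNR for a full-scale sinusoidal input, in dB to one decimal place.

98.1 dB

SNR ≈ 6.02·N + 1.76 dB = 6.02·16 + 1.76 = 98.08 dB.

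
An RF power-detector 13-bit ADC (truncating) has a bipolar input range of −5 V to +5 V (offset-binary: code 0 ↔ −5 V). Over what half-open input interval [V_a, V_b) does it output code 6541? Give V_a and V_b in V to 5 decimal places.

[2.98462 V, 2.98584 V)

LSB = 10/2^13 = 1.221 mV.
V_a = V_low + 6541·LSB = 2.98462 V; V_b = V_low + 6542·LSB = 2.98584 V.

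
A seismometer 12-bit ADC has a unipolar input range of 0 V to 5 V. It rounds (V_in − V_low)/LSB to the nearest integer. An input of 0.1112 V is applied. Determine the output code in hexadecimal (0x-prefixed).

Full-scale span = 5 V; LSB = 5/2^12 = 1.221 mV.
Input sits at 91.095 steps above V_low.
round(91.095) = 91.
In hexadecimal (0x-prefixed): 0x5B.

code 0x5B (decimal 91)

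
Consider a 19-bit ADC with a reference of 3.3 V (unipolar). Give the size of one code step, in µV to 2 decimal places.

Full-scale span = 3.3 V.
LSB = 3.3 / 2^19 = 3.3 / 524288 = 6.29425e-06 V = 6.29 µV.

6.29 µV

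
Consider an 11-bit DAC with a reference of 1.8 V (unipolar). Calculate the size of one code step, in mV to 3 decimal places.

0.879 mV

Full-scale span = 1.8 V.
LSB = 1.8 / 2^11 = 1.8 / 2048 = 0.000878906 V = 0.879 mV.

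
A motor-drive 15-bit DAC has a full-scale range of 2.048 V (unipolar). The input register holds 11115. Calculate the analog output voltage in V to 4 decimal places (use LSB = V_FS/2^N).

LSB = 2.048 V / 2^15 = 62.50 µV.
V_out = 0 + 11115 × 6.25e-05 V = 0.694688 V.

0.6947 V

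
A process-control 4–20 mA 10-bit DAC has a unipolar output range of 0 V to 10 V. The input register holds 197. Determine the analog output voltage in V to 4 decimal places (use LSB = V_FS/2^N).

LSB = 10 V / 2^10 = 9.766 mV.
V_out = 0 + 197 × 0.00976562 V = 1.92383 V.

1.9238 V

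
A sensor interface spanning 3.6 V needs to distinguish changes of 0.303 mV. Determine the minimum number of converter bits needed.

Number of steps required ≥ 3.6 V / 0.303 mV = 11881.19.
Need 2^N ≥ 11881.19; 2^13 = 8192, 2^14 = 16384.
Minimum N = 14.

14 bits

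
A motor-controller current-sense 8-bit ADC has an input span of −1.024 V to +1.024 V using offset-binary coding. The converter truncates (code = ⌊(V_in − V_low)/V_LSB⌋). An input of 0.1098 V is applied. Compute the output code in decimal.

Full-scale span = 2.048 V; LSB = 2.048/2^8 = 8.000 mV.
Input sits at 141.725 steps above V_low.
Floor → code 141.

code 141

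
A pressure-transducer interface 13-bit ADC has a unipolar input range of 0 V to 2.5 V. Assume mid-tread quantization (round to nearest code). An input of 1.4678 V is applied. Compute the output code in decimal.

Full-scale span = 2.5 V; LSB = 2.5/2^13 = 305.18 µV.
(1.4678 − 0) / 0.000305176 = 4809.687 LSBs.
round(4809.687) = 4810.

code 4810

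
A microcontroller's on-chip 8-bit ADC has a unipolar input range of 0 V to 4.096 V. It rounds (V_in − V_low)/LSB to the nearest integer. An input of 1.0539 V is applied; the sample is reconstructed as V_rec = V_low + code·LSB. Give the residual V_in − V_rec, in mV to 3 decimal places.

Step size: 4.096 V ÷ 2^8 = 16.000 mV.
(V_in − V_low)/LSB = (1.0539 − 0)/0.016 = 65.8688 → code 66 (round).
Reconstructed: 1.056 V.
Difference: -0.0021 V → -2.100 mV.

-2.100 mV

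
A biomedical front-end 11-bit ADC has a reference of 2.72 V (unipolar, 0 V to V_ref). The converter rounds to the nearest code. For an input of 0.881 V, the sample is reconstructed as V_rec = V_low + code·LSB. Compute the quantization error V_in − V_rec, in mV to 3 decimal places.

One LSB is 2.72 V / 2048 = 1.328 mV.
(V_in − V_low)/LSB = (0.881 − 0)/0.00132813 = 663.3412 → code 663 (round).
Reconstructed: 0.88054687 V.
Error = 0.881 − 0.88054687 = 0.000453125 V = 0.453 mV.

0.453 mV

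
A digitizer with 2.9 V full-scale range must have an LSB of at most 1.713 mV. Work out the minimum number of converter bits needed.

Number of steps required ≥ 2.9 V / 1.713 mV = 1692.94.
Need 2^N ≥ 1692.94; 2^10 = 1024, 2^11 = 2048.
Minimum N = 11.

11 bits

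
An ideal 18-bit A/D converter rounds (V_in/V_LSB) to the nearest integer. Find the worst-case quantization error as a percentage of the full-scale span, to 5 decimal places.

0.00019 %

Rounding → worst-case error = ½ LSB = V_FS/2^19, so 100/524288 = 0.000190735 % of full scale.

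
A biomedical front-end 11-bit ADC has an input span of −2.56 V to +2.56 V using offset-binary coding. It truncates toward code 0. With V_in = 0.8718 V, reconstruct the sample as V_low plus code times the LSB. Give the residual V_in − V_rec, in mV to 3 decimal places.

1.800 mV

LSB = 5.12/2^11 = 2.500 mV.
(0.8718 − (−2.56))/0.0025 = 1372.7200; ⌊·⌋ gives code 1372.
Reconstructed: 0.87 V.
Error = 0.8718 − 0.87 = 0.0018 V = 1.800 mV.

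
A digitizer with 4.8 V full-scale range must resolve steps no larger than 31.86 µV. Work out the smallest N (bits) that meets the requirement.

18 bits

Number of steps required ≥ 4.8 V / 31.86 µV = 150659.13.
Need 2^N ≥ 150659.13; 2^17 = 131072, 2^18 = 262144.
Minimum N = 18.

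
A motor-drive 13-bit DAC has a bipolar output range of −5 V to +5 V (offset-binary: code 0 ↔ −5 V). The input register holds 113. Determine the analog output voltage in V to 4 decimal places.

-4.8621 V

LSB = 10 V / 2^13 = 1.221 mV.
V_out = (−5) + 113 × 0.0012207 V = -4.86206 V.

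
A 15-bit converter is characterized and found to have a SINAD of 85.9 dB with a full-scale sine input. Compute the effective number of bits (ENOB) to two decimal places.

13.98 bits

ENOB = (SINAD − 1.76) / 6.02 = (85.9 − 1.76)/6.02 = 13.977.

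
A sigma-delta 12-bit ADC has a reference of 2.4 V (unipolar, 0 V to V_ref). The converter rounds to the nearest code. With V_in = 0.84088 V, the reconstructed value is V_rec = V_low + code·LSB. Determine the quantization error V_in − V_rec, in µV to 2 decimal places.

LSB = 2.4/2^12 = 0.586 mV.
(0.84088 − 0)/0.000585937 = 1435.1019; round gives code 1435.
Code 1435 maps back to 0 + 1435×0.000585937 V = 0.84082031 V.
Difference: 5.96875e-05 V → 59.69 µV.

59.69 µV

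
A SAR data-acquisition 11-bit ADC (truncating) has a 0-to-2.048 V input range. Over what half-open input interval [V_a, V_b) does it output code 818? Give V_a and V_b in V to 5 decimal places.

LSB = 2.048/2^11 = 1.000 mV.
V_a = V_low + 818·LSB = 0.818 V; V_b = V_low + 819·LSB = 0.819 V.

[0.81800 V, 0.81900 V)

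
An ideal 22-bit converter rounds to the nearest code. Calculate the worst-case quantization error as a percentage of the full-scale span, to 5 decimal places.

0.00001 %

Rounding → worst-case error = ½ LSB = V_FS/2^23, so 100/8388608 = 1.19209e-05 % of full scale.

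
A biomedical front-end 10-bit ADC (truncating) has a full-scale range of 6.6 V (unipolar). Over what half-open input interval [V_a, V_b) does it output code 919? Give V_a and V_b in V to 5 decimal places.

LSB = 6.6/2^10 = 6.445 mV.
V_a = V_low + 919·LSB = 5.92324 V; V_b = V_low + 920·LSB = 5.92969 V.

[5.92324 V, 5.92969 V)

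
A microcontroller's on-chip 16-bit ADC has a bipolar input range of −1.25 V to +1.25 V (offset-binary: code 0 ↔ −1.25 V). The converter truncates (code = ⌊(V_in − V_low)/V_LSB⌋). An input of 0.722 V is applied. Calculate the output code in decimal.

code 51694

With 65536 levels over 2.5 V, one step is 38.15 µV.
Input sits at 51694.797 steps above V_low.
So the output code is 51694.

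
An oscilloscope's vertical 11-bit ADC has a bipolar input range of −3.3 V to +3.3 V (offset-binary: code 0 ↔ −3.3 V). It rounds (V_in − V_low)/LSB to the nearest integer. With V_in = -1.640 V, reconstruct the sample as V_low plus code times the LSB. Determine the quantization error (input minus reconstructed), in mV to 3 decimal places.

LSB = 6.6/2^11 = 3.223 mV.
Scaled input = 515.1030 LSBs, so code = 515.
Reconstructed: -1.640332 V.
Error = -1.640 − (−1.640332) = 0.000332031 V = 0.332 mV.

0.332 mV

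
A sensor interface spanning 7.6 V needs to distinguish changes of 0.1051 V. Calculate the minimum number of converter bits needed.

7 bits

Number of steps required ≥ 7.6 V / 0.1051 V = 72.31.
Need 2^N ≥ 72.31; 2^6 = 64, 2^7 = 128.
Minimum N = 7.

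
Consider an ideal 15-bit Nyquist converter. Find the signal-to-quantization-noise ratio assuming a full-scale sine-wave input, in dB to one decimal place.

92.1 dB

SNR ≈ 6.02·N + 1.76 dB = 6.02·15 + 1.76 = 92.06 dB.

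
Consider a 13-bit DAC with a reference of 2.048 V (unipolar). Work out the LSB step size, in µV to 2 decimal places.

250.00 µV

Full-scale span = 2.048 V.
LSB = 2.048 / 2^13 = 2.048 / 8192 = 0.00025 V = 250.00 µV.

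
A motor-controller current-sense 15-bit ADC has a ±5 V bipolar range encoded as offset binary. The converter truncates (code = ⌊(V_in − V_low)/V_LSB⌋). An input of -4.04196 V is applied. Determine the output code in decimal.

Full-scale span = 10 V; LSB = 10/2^15 = 305.18 µV.
Input sits at 3139.305 steps above V_low.
⌊·⌋(3139.305) = 3139.

code 3139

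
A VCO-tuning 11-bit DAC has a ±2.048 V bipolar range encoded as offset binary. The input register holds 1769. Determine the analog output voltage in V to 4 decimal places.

1.4900 V

LSB = 4.096 V / 2^11 = 2.000 mV.
V_out = (−2.048) + 1769 × 0.002 V = 1.49 V.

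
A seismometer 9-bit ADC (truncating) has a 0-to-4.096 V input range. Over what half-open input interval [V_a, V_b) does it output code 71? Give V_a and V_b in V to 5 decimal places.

[0.56800 V, 0.57600 V)

LSB = 4.096/2^9 = 8.000 mV.
V_a = V_low + 71·LSB = 0.568 V; V_b = V_low + 72·LSB = 0.576 V.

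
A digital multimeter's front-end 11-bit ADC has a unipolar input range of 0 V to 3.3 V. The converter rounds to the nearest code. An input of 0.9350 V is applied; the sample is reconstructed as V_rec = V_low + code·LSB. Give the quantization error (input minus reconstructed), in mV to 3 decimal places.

0.430 mV

One LSB is 3.3 V / 2048 = 1.611 mV.
Scaled input = 580.2667 LSBs, so code = 580.
Reconstructed: 0.93457031 V.
V_in − V_rec = 0.000429688 V = 0.430 mV.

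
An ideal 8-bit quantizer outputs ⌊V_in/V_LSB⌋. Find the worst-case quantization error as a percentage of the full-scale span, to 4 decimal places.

0.3906 %

Truncating → worst-case error = 1 LSB = V_FS/2^8, so 100/256 = 0.390625 % of full scale.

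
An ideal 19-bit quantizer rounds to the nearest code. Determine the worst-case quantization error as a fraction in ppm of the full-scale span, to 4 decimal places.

0.9537 ppm

Rounding → worst-case error = ½ LSB = V_FS/2^20, so 1e+06/1048576 = 0.953674 ppm of full scale.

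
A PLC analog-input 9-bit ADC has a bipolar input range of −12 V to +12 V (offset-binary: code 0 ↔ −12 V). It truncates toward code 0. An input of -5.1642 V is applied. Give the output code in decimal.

Full-scale span = 24 V; LSB = 24/2^9 = 46.875 mV.
(-5.1642 − (−12)) / 0.046875 = 145.830 LSBs.
So the output code is 145.

code 145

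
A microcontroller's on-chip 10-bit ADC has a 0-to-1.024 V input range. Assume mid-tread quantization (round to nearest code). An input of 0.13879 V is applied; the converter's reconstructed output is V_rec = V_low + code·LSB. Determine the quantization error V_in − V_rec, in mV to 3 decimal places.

One LSB is 1.024 V / 1024 = 1.000 mV.
(0.13879 − 0)/0.001 = 138.7900; round gives code 139.
V_rec = 0 + 139·0.001 = 0.139 V.
V_in − V_rec = -0.00021 V = -0.210 mV.

-0.210 mV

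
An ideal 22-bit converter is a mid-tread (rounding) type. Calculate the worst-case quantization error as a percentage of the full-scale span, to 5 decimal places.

Rounding → worst-case error = ½ LSB = V_FS/2^23, so 100/8388608 = 1.19209e-05 % of full scale.

0.00001 %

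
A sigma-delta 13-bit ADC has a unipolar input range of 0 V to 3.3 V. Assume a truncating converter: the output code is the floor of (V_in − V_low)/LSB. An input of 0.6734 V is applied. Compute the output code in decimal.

LSB = 3.3 V / 8192 = 402.83 µV.
(V_in − V_low)/LSB = (0.6734 − 0) / 0.000402832 = 1671.664.
So the output code is 1671.

code 1671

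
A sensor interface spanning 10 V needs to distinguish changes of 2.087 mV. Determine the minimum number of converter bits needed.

Number of steps required ≥ 10 V / 2.087 mV = 4791.57.
Need 2^N ≥ 4791.57; 2^12 = 4096, 2^13 = 8192.
Minimum N = 13.

13 bits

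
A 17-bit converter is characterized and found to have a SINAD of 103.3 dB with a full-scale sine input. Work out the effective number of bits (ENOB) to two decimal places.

16.87 bits

ENOB = (SINAD − 1.76) / 6.02 = (103.3 − 1.76)/6.02 = 16.867.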